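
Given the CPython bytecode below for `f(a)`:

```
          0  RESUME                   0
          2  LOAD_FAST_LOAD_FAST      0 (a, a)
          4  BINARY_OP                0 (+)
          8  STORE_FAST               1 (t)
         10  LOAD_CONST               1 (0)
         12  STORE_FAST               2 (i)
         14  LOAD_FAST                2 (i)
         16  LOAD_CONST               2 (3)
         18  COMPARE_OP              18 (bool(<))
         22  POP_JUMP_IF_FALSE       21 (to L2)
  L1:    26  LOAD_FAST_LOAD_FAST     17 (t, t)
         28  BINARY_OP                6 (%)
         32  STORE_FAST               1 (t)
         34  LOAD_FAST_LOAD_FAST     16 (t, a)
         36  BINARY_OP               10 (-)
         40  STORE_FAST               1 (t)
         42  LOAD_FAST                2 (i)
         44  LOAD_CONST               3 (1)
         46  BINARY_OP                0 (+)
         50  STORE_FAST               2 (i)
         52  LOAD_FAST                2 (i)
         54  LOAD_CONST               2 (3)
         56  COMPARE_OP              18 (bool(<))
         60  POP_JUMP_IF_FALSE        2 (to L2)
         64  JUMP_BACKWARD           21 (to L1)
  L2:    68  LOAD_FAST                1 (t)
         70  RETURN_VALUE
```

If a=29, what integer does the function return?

-29

LOAD_FAST_LOAD_FAST a,a → push 29,29. Stack: [29, 29]
BINARY_OP + → 29 + 29 = 58. Stack: [58]
STORE_FAST t → t=58. Stack: []
LOAD_CONST → push 0. Stack: [0]
STORE_FAST i → i=0. Stack: []
LOAD_FAST i → push 0. Stack: [0]
LOAD_CONST → push 3. Stack: [0, 3]
COMPARE_OP bool(<) → 0 vs 3 = True. Stack: [True]
POP_JUMP_IF_FALSE → pop True; no jump. Stack: []
LOAD_FAST_LOAD_FAST t,t → push 58,58. Stack: [58, 58]
BINARY_OP % → 58 % 58 = 0. Stack: [0]
STORE_FAST t → t=0. Stack: []
LOAD_FAST_LOAD_FAST t,a → push 0,29. Stack: [0, 29]
BINARY_OP - → 0 - 29 = -29. Stack: [-29]
STORE_FAST t → t=-29. Stack: []
LOAD_FAST i → push 0. Stack: [0]
LOAD_CONST → push 1. Stack: [0, 1]
BINARY_OP + → 0 + 1 = 1. Stack: [1]
STORE_FAST i → i=1. Stack: []
LOAD_FAST i → push 1. Stack: [1]
LOAD_CONST → push 3. Stack: [1, 3]
COMPARE_OP bool(<) → 1 vs 3 = True. Stack: [True]
POP_JUMP_IF_FALSE → pop True; no jump. Stack: []
LOAD_FAST_LOAD_FAST t,t → push -29,-29. Stack: [-29, -29]
BINARY_OP % → -29 % -29 = 0. Stack: [0]
STORE_FAST t → t=0. Stack: []
LOAD_FAST_LOAD_FAST t,a → push 0,29. Stack: [0, 29]
BINARY_OP - → 0 - 29 = -29. Stack: [-29]
STORE_FAST t → t=-29. Stack: []
LOAD_FAST i → push 1. Stack: [1]
LOAD_CONST → push 1. Stack: [1, 1]
BINARY_OP + → 1 + 1 = 2. Stack: [2]
STORE_FAST i → i=2. Stack: []
LOAD_FAST i → push 2. Stack: [2]
LOAD_CONST → push 3. Stack: [2, 3]
COMPARE_OP bool(<) → 2 vs 3 = True. Stack: [True]
POP_JUMP_IF_FALSE → pop True; no jump. Stack: []
LOAD_FAST_LOAD_FAST t,t → push -29,-29. Stack: [-29, -29]
BINARY_OP % → -29 % -29 = 0. Stack: [0]
STORE_FAST t → t=0. Stack: []
LOAD_FAST_LOAD_FAST t,a → push 0,29. Stack: [0, 29]
BINARY_OP - → 0 - 29 = -29. Stack: [-29]
STORE_FAST t → t=-29. Stack: []
LOAD_FAST i → push 2. Stack: [2]
LOAD_CONST → push 1. Stack: [2, 1]
BINARY_OP + → 2 + 1 = 3. Stack: [3]
STORE_FAST i → i=3. Stack: []
LOAD_FAST i → push 3. Stack: [3]
LOAD_CONST → push 3. Stack: [3, 3]
COMPARE_OP bool(<) → 3 vs 3 = False. Stack: [False]
POP_JUMP_IF_FALSE → pop False; jump. Stack: []
LOAD_FAST t → push -29. Stack: [-29]
RETURN_VALUE → return -29.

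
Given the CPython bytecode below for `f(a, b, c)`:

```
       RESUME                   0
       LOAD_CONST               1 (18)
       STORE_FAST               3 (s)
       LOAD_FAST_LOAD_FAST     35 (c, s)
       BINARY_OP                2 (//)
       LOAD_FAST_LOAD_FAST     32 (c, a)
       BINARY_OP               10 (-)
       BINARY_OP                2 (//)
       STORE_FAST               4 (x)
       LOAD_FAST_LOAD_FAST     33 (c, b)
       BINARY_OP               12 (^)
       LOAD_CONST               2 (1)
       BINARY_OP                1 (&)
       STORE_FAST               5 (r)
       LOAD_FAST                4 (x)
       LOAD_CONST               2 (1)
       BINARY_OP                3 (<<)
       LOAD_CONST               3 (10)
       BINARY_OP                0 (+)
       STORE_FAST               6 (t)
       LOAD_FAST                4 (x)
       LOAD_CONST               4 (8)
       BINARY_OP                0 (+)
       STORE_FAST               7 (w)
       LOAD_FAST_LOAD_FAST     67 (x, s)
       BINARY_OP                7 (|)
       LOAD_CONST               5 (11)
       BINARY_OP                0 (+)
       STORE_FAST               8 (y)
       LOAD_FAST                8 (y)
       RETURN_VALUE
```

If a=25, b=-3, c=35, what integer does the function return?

29

LOAD_CONST → push 18. Stack: [18]
STORE_FAST s → s=18. Stack: []
LOAD_FAST_LOAD_FAST c,s → push 35,18. Stack: [35, 18]
BINARY_OP // → 35 // 18 = 1. Stack: [1]
LOAD_FAST_LOAD_FAST c,a → push 35,25. Stack: [1, 35, 25]
BINARY_OP - → 35 - 25 = 10. Stack: [1, 10]
BINARY_OP // → 1 // 10 = 0. Stack: [0]
STORE_FAST x → x=0. Stack: []
LOAD_FAST_LOAD_FAST c,b → push 35,-3. Stack: [35, -3]
BINARY_OP ^ → 35 ^ -3 = -34. Stack: [-34]
LOAD_CONST → push 1. Stack: [-34, 1]
BINARY_OP & → -34 & 1 = 0. Stack: [0]
STORE_FAST r → r=0. Stack: []
LOAD_FAST x → push 0. Stack: [0]
LOAD_CONST → push 1. Stack: [0, 1]
BINARY_OP << → 0 << 1 = 0. Stack: [0]
LOAD_CONST → push 10. Stack: [0, 10]
BINARY_OP + → 0 + 10 = 10. Stack: [10]
STORE_FAST t → t=10. Stack: []
LOAD_FAST x → push 0. Stack: [0]
LOAD_CONST → push 8. Stack: [0, 8]
BINARY_OP + → 0 + 8 = 8. Stack: [8]
STORE_FAST w → w=8. Stack: []
LOAD_FAST_LOAD_FAST x,s → push 0,18. Stack: [0, 18]
BINARY_OP | → 0 | 18 = 18. Stack: [18]
LOAD_CONST → push 11. Stack: [18, 11]
BINARY_OP + → 18 + 11 = 29. Stack: [29]
STORE_FAST y → y=29. Stack: []
LOAD_FAST y → push 29. Stack: [29]
RETURN_VALUE → return 29.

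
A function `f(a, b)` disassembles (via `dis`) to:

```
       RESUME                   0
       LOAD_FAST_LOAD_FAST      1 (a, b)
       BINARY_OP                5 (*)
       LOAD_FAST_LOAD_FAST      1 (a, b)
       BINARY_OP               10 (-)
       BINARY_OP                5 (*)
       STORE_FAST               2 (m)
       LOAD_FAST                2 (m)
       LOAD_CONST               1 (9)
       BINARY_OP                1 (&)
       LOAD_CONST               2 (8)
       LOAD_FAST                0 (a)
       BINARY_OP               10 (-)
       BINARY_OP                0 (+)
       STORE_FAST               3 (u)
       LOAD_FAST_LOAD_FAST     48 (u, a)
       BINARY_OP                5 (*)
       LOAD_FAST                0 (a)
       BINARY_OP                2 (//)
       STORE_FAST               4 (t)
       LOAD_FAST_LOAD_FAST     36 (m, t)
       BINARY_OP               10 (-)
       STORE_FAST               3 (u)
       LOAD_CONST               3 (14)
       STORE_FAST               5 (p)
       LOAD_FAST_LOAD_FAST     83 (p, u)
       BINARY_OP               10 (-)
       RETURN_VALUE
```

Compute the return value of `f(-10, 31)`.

-12678

LOAD_FAST_LOAD_FAST a,b → push -10,31. Stack: [-10, 31]
BINARY_OP * → -10 * 31 = -310. Stack: [-310]
LOAD_FAST_LOAD_FAST a,b → push -10,31. Stack: [-310, -10, 31]
BINARY_OP - → -10 - 31 = -41. Stack: [-310, -41]
BINARY_OP * → -310 * -41 = 12710. Stack: [12710]
STORE_FAST m → m=12710. Stack: []
LOAD_FAST m → push 12710. Stack: [12710]
LOAD_CONST → push 9. Stack: [12710, 9]
BINARY_OP & → 12710 & 9 = 0. Stack: [0]
LOAD_CONST → push 8. Stack: [0, 8]
LOAD_FAST a → push -10. Stack: [0, 8, -10]
BINARY_OP - → 8 - -10 = 18. Stack: [0, 18]
BINARY_OP + → 0 + 18 = 18. Stack: [18]
STORE_FAST u → u=18. Stack: []
LOAD_FAST_LOAD_FAST u,a → push 18,-10. Stack: [18, -10]
BINARY_OP * → 18 * -10 = -180. Stack: [-180]
LOAD_FAST a → push -10. Stack: [-180, -10]
BINARY_OP // → -180 // -10 = 18. Stack: [18]
STORE_FAST t → t=18. Stack: []
LOAD_FAST_LOAD_FAST m,t → push 12710,18. Stack: [12710, 18]
BINARY_OP - → 12710 - 18 = 12692. Stack: [12692]
STORE_FAST u → u=12692. Stack: []
LOAD_CONST → push 14. Stack: [14]
STORE_FAST p → p=14. Stack: []
LOAD_FAST_LOAD_FAST p,u → push 14,12692. Stack: [14, 12692]
BINARY_OP - → 14 - 12692 = -12678. Stack: [-12678]
RETURN_VALUE → return -12678.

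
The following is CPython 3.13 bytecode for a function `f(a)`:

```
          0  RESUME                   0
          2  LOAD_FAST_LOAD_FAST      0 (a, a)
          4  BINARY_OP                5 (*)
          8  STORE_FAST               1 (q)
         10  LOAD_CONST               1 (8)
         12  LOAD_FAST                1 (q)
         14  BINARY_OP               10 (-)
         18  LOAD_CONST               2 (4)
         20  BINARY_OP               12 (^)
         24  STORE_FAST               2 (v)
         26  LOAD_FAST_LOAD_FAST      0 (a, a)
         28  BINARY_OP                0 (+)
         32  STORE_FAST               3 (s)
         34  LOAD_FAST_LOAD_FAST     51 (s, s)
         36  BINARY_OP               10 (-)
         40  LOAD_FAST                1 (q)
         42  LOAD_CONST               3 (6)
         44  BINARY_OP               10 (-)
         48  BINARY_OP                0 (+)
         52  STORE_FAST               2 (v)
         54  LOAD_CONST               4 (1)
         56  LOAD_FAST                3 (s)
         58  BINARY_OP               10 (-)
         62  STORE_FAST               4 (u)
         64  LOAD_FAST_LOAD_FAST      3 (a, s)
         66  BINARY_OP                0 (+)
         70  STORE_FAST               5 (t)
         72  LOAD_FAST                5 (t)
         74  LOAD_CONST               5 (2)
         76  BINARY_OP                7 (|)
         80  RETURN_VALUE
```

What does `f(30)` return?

90

LOAD_FAST_LOAD_FAST a,a → push 30,30. Stack: [30, 30]
BINARY_OP * → 30 * 30 = 900. Stack: [900]
STORE_FAST q → q=900. Stack: []
LOAD_CONST → push 8. Stack: [8]
LOAD_FAST q → push 900. Stack: [8, 900]
BINARY_OP - → 8 - 900 = -892. Stack: [-892]
LOAD_CONST → push 4. Stack: [-892, 4]
BINARY_OP ^ → -892 ^ 4 = -896. Stack: [-896]
STORE_FAST v → v=-896. Stack: []
LOAD_FAST_LOAD_FAST a,a → push 30,30. Stack: [30, 30]
BINARY_OP + → 30 + 30 = 60. Stack: [60]
STORE_FAST s → s=60. Stack: []
LOAD_FAST_LOAD_FAST s,s → push 60,60. Stack: [60, 60]
BINARY_OP - → 60 - 60 = 0. Stack: [0]
LOAD_FAST q → push 900. Stack: [0, 900]
LOAD_CONST → push 6. Stack: [0, 900, 6]
BINARY_OP - → 900 - 6 = 894. Stack: [0, 894]
BINARY_OP + → 0 + 894 = 894. Stack: [894]
STORE_FAST v → v=894. Stack: []
LOAD_CONST → push 1. Stack: [1]
LOAD_FAST s → push 60. Stack: [1, 60]
BINARY_OP - → 1 - 60 = -59. Stack: [-59]
STORE_FAST u → u=-59. Stack: []
LOAD_FAST_LOAD_FAST a,s → push 30,60. Stack: [30, 60]
BINARY_OP + → 30 + 60 = 90. Stack: [90]
STORE_FAST t → t=90. Stack: []
LOAD_FAST t → push 90. Stack: [90]
LOAD_CONST → push 2. Stack: [90, 2]
BINARY_OP | → 90 | 2 = 90. Stack: [90]
RETURN_VALUE → return 90.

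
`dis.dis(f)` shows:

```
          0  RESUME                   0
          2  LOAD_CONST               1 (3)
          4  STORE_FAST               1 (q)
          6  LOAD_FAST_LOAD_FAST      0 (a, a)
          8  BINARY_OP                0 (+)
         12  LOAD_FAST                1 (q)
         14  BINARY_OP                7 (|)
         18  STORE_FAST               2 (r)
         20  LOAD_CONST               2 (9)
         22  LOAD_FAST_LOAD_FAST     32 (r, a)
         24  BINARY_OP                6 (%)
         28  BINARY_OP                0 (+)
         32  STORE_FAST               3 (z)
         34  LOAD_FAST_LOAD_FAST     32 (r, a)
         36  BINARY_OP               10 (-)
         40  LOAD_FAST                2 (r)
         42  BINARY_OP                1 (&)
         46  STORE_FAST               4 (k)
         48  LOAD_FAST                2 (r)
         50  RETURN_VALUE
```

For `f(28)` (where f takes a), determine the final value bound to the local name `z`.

12

LOAD_CONST → push 3. Stack: [3]
STORE_FAST q → q=3. Stack: []
LOAD_FAST_LOAD_FAST a,a → push 28,28. Stack: [28, 28]
BINARY_OP + → 28 + 28 = 56. Stack: [56]
LOAD_FAST q → push 3. Stack: [56, 3]
BINARY_OP | → 56 | 3 = 59. Stack: [59]
STORE_FAST r → r=59. Stack: []
LOAD_CONST → push 9. Stack: [9]
LOAD_FAST_LOAD_FAST r,a → push 59,28. Stack: [9, 59, 28]
BINARY_OP % → 59 % 28 = 3. Stack: [9, 3]
BINARY_OP + → 9 + 3 = 12. Stack: [12]
STORE_FAST z → z=12. Stack: []
LOAD_FAST_LOAD_FAST r,a → push 59,28. Stack: [59, 28]
BINARY_OP - → 59 - 28 = 31. Stack: [31]
LOAD_FAST r → push 59. Stack: [31, 59]
BINARY_OP & → 31 & 59 = 27. Stack: [27]
STORE_FAST k → k=27. Stack: []
LOAD_FAST r → push 59. Stack: [59]
RETURN_VALUE → return 59.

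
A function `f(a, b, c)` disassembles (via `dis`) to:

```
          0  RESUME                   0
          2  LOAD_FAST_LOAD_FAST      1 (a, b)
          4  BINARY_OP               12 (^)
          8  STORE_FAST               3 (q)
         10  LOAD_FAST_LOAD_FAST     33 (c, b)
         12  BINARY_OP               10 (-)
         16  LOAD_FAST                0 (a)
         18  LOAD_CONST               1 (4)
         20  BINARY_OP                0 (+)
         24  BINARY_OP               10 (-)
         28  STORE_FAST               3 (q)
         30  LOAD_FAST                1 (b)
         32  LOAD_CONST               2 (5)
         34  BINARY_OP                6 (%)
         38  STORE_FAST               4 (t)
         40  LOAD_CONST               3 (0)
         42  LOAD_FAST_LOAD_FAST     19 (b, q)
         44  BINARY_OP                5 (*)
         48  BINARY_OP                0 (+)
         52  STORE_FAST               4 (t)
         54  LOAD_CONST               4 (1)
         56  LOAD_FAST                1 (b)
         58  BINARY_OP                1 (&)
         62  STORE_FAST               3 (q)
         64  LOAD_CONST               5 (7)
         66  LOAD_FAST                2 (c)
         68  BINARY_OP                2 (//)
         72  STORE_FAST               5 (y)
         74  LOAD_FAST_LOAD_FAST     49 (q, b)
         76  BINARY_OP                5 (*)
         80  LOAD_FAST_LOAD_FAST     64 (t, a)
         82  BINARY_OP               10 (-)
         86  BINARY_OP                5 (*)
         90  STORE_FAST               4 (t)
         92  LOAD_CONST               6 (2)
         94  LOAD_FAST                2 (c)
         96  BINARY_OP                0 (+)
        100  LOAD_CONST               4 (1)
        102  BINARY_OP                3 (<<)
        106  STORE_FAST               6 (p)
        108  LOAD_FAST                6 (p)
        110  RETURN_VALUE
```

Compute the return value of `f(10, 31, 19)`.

42

LOAD_FAST_LOAD_FAST a,b → push 10,31. Stack: [10, 31]
BINARY_OP ^ → 10 ^ 31 = 21. Stack: [21]
STORE_FAST q → q=21. Stack: []
LOAD_FAST_LOAD_FAST c,b → push 19,31. Stack: [19, 31]
BINARY_OP - → 19 - 31 = -12. Stack: [-12]
LOAD_FAST a → push 10. Stack: [-12, 10]
LOAD_CONST → push 4. Stack: [-12, 10, 4]
BINARY_OP + → 10 + 4 = 14. Stack: [-12, 14]
BINARY_OP - → -12 - 14 = -26. Stack: [-26]
STORE_FAST q → q=-26. Stack: []
LOAD_FAST b → push 31. Stack: [31]
LOAD_CONST → push 5. Stack: [31, 5]
BINARY_OP % → 31 % 5 = 1. Stack: [1]
STORE_FAST t → t=1. Stack: []
LOAD_CONST → push 0. Stack: [0]
LOAD_FAST_LOAD_FAST b,q → push 31,-26. Stack: [0, 31, -26]
BINARY_OP * → 31 * -26 = -806. Stack: [0, -806]
BINARY_OP + → 0 + -806 = -806. Stack: [-806]
STORE_FAST t → t=-806. Stack: []
LOAD_CONST → push 1. Stack: [1]
LOAD_FAST b → push 31. Stack: [1, 31]
BINARY_OP & → 1 & 31 = 1. Stack: [1]
STORE_FAST q → q=1. Stack: []
LOAD_CONST → push 7. Stack: [7]
LOAD_FAST c → push 19. Stack: [7, 19]
BINARY_OP // → 7 // 19 = 0. Stack: [0]
STORE_FAST y → y=0. Stack: []
LOAD_FAST_LOAD_FAST q,b → push 1,31. Stack: [1, 31]
BINARY_OP * → 1 * 31 = 31. Stack: [31]
LOAD_FAST_LOAD_FAST t,a → push -806,10. Stack: [31, -806, 10]
BINARY_OP - → -806 - 10 = -816. Stack: [31, -816]
BINARY_OP * → 31 * -816 = -25296. Stack: [-25296]
STORE_FAST t → t=-25296. Stack: []
LOAD_CONST → push 2. Stack: [2]
LOAD_FAST c → push 19. Stack: [2, 19]
BINARY_OP + → 2 + 19 = 21. Stack: [21]
LOAD_CONST → push 1. Stack: [21, 1]
BINARY_OP << → 21 << 1 = 42. Stack: [42]
STORE_FAST p → p=42. Stack: []
LOAD_FAST p → push 42. Stack: [42]
RETURN_VALUE → return 42.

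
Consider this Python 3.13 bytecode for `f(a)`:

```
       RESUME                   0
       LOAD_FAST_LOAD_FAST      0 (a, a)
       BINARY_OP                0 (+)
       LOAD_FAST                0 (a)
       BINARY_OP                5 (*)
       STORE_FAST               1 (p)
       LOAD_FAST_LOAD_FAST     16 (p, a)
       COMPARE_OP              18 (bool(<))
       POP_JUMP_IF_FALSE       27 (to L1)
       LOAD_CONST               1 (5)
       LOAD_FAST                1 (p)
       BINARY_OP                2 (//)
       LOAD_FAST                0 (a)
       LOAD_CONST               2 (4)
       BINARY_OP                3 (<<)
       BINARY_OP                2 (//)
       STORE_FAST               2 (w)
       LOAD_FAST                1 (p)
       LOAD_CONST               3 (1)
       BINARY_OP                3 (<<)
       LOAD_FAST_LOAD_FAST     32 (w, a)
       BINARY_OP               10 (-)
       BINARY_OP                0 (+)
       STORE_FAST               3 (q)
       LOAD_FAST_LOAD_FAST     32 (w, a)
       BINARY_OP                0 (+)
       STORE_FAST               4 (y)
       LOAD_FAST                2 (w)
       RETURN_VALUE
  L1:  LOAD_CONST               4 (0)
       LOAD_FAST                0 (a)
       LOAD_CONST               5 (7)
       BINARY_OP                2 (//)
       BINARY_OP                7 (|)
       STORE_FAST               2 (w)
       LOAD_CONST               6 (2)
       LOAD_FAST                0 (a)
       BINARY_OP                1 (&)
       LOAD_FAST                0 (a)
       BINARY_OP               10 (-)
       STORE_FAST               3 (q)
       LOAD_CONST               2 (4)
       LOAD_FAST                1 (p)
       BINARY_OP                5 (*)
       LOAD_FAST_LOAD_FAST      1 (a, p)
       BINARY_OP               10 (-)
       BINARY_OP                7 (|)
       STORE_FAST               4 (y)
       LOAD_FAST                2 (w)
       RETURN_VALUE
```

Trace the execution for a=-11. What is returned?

-2

LOAD_FAST_LOAD_FAST a,a → push -11,-11. Stack: [-11, -11]
BINARY_OP + → -11 + -11 = -22. Stack: [-22]
LOAD_FAST a → push -11. Stack: [-22, -11]
BINARY_OP * → -22 * -11 = 242. Stack: [242]
STORE_FAST p → p=242. Stack: []
LOAD_FAST_LOAD_FAST p,a → push 242,-11. Stack: [242, -11]
COMPARE_OP bool(<) → 242 vs -11 = False. Stack: [False]
POP_JUMP_IF_FALSE → pop False; jump. Stack: []
LOAD_CONST → push 0. Stack: [0]
LOAD_FAST a → push -11. Stack: [0, -11]
LOAD_CONST → push 7. Stack: [0, -11, 7]
BINARY_OP // → -11 // 7 = -2. Stack: [0, -2]
BINARY_OP | → 0 | -2 = -2. Stack: [-2]
STORE_FAST w → w=-2. Stack: []
LOAD_CONST → push 2. Stack: [2]
LOAD_FAST a → push -11. Stack: [2, -11]
BINARY_OP & → 2 & -11 = 0. Stack: [0]
LOAD_FAST a → push -11. Stack: [0, -11]
BINARY_OP - → 0 - -11 = 11. Stack: [11]
STORE_FAST q → q=11. Stack: []
LOAD_CONST → push 4. Stack: [4]
LOAD_FAST p → push 242. Stack: [4, 242]
BINARY_OP * → 4 * 242 = 968. Stack: [968]
LOAD_FAST_LOAD_FAST a,p → push -11,242. Stack: [968, -11, 242]
BINARY_OP - → -11 - 242 = -253. Stack: [968, -253]
BINARY_OP | → 968 | -253 = -53. Stack: [-53]
STORE_FAST y → y=-53. Stack: []
LOAD_FAST w → push -2. Stack: [-2]
RETURN_VALUE → return -2.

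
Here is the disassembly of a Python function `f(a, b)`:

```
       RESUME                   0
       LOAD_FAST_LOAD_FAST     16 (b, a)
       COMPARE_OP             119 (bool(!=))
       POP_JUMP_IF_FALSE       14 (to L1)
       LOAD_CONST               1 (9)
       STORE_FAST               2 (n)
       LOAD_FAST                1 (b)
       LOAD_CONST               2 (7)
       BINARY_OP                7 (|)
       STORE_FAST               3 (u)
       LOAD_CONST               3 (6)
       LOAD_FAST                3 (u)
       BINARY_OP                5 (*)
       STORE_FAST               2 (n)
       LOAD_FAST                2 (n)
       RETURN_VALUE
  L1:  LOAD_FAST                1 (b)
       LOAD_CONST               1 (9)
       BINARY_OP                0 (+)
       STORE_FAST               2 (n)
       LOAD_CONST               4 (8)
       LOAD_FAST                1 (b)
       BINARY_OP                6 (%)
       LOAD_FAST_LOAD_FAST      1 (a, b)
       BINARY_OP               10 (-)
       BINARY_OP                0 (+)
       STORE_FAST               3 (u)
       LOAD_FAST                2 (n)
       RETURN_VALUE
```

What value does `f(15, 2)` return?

LOAD_FAST_LOAD_FAST b,a → push 2,15. Stack: [2, 15]
COMPARE_OP bool(!=) → 2 vs 15 = True. Stack: [True]
POP_JUMP_IF_FALSE → pop True; no jump. Stack: []
LOAD_CONST → push 9. Stack: [9]
STORE_FAST n → n=9. Stack: []
LOAD_FAST b → push 2. Stack: [2]
LOAD_CONST → push 7. Stack: [2, 7]
BINARY_OP | → 2 | 7 = 7. Stack: [7]
STORE_FAST u → u=7. Stack: []
LOAD_CONST → push 6. Stack: [6]
LOAD_FAST u → push 7. Stack: [6, 7]
BINARY_OP * → 6 * 7 = 42. Stack: [42]
STORE_FAST n → n=42. Stack: []
LOAD_FAST n → push 42. Stack: [42]
RETURN_VALUE → return 42.

42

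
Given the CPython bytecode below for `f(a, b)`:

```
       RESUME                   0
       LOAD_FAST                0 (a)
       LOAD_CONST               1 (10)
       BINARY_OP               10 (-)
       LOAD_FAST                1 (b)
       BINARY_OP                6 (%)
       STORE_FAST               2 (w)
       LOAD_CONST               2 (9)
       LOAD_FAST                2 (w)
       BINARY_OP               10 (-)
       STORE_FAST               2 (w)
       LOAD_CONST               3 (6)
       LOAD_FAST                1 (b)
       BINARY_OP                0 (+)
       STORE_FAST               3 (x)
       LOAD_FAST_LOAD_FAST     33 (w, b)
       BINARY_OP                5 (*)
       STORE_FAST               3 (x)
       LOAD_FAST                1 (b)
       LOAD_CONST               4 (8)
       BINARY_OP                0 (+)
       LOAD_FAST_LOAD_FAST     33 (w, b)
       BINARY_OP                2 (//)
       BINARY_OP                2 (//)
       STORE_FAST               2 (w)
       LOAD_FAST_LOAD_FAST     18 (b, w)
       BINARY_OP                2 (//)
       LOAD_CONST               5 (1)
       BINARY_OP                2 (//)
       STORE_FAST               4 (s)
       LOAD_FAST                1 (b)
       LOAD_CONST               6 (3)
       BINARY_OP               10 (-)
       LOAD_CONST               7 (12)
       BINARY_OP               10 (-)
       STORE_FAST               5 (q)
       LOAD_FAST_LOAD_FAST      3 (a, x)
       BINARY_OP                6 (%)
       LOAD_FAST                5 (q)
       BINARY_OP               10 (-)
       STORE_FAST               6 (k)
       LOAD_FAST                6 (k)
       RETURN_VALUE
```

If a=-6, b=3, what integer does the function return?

27

LOAD_FAST a → push -6. Stack: [-6]
LOAD_CONST → push 10. Stack: [-6, 10]
BINARY_OP - → -6 - 10 = -16. Stack: [-16]
LOAD_FAST b → push 3. Stack: [-16, 3]
BINARY_OP % → -16 % 3 = 2. Stack: [2]
STORE_FAST w → w=2. Stack: []
LOAD_CONST → push 9. Stack: [9]
LOAD_FAST w → push 2. Stack: [9, 2]
BINARY_OP - → 9 - 2 = 7. Stack: [7]
STORE_FAST w → w=7. Stack: []
LOAD_CONST → push 6. Stack: [6]
LOAD_FAST b → push 3. Stack: [6, 3]
BINARY_OP + → 6 + 3 = 9. Stack: [9]
STORE_FAST x → x=9. Stack: []
LOAD_FAST_LOAD_FAST w,b → push 7,3. Stack: [7, 3]
BINARY_OP * → 7 * 3 = 21. Stack: [21]
STORE_FAST x → x=21. Stack: []
LOAD_FAST b → push 3. Stack: [3]
LOAD_CONST → push 8. Stack: [3, 8]
BINARY_OP + → 3 + 8 = 11. Stack: [11]
LOAD_FAST_LOAD_FAST w,b → push 7,3. Stack: [11, 7, 3]
BINARY_OP // → 7 // 3 = 2. Stack: [11, 2]
BINARY_OP // → 11 // 2 = 5. Stack: [5]
STORE_FAST w → w=5. Stack: []
LOAD_FAST_LOAD_FAST b,w → push 3,5. Stack: [3, 5]
BINARY_OP // → 3 // 5 = 0. Stack: [0]
LOAD_CONST → push 1. Stack: [0, 1]
BINARY_OP // → 0 // 1 = 0. Stack: [0]
STORE_FAST s → s=0. Stack: []
LOAD_FAST b → push 3. Stack: [3]
LOAD_CONST → push 3. Stack: [3, 3]
BINARY_OP - → 3 - 3 = 0. Stack: [0]
LOAD_CONST → push 12. Stack: [0, 12]
BINARY_OP - → 0 - 12 = -12. Stack: [-12]
STORE_FAST q → q=-12. Stack: []
LOAD_FAST_LOAD_FAST a,x → push -6,21. Stack: [-6, 21]
BINARY_OP % → -6 % 21 = 15. Stack: [15]
LOAD_FAST q → push -12. Stack: [15, -12]
BINARY_OP - → 15 - -12 = 27. Stack: [27]
STORE_FAST k → k=27. Stack: []
LOAD_FAST k → push 27. Stack: [27]
RETURN_VALUE → return 27.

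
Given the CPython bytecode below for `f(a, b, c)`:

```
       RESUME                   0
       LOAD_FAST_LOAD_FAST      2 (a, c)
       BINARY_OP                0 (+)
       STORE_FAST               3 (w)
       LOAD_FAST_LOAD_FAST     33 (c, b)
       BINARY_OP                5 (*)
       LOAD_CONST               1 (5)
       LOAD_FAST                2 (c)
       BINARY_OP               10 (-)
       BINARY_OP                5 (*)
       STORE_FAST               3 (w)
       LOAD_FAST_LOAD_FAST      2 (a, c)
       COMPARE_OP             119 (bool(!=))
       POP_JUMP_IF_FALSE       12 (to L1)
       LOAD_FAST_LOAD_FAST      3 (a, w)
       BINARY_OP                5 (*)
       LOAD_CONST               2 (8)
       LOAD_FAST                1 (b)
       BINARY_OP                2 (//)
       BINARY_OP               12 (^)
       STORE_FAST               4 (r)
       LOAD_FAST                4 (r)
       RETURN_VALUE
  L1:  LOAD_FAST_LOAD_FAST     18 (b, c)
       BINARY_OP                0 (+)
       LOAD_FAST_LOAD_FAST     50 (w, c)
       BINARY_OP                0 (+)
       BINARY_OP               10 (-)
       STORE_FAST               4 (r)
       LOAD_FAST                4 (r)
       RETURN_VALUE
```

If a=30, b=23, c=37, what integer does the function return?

LOAD_FAST_LOAD_FAST a,c → push 30,37. Stack: [30, 37]
BINARY_OP + → 30 + 37 = 67. Stack: [67]
STORE_FAST w → w=67. Stack: []
LOAD_FAST_LOAD_FAST c,b → push 37,23. Stack: [37, 23]
BINARY_OP * → 37 * 23 = 851. Stack: [851]
LOAD_CONST → push 5. Stack: [851, 5]
LOAD_FAST c → push 37. Stack: [851, 5, 37]
BINARY_OP - → 5 - 37 = -32. Stack: [851, -32]
BINARY_OP * → 851 * -32 = -27232. Stack: [-27232]
STORE_FAST w → w=-27232. Stack: []
LOAD_FAST_LOAD_FAST a,c → push 30,37. Stack: [30, 37]
COMPARE_OP bool(!=) → 30 vs 37 = True. Stack: [True]
POP_JUMP_IF_FALSE → pop True; no jump. Stack: []
LOAD_FAST_LOAD_FAST a,w → push 30,-27232. Stack: [30, -27232]
BINARY_OP * → 30 * -27232 = -816960. Stack: [-816960]
LOAD_CONST → push 8. Stack: [-816960, 8]
LOAD_FAST b → push 23. Stack: [-816960, 8, 23]
BINARY_OP // → 8 // 23 = 0. Stack: [-816960, 0]
BINARY_OP ^ → -816960 ^ 0 = -816960. Stack: [-816960]
STORE_FAST r → r=-816960. Stack: []
LOAD_FAST r → push -816960. Stack: [-816960]
RETURN_VALUE → return -816960.

-816960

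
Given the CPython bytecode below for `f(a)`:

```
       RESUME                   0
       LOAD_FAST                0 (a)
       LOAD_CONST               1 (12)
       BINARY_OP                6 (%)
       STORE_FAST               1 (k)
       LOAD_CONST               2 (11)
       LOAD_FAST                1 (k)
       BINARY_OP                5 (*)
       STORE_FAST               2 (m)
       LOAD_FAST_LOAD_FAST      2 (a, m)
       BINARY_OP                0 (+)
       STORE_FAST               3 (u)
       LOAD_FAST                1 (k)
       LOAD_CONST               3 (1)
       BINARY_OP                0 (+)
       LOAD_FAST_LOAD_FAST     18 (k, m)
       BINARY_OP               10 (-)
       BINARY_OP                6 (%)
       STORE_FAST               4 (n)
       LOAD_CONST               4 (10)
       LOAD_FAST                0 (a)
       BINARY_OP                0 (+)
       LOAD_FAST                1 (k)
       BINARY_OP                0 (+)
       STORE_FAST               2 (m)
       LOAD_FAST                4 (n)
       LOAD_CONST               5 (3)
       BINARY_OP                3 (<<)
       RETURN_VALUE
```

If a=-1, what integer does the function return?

-784

LOAD_FAST a → push -1. Stack: [-1]
LOAD_CONST → push 12. Stack: [-1, 12]
BINARY_OP % → -1 % 12 = 11. Stack: [11]
STORE_FAST k → k=11. Stack: []
LOAD_CONST → push 11. Stack: [11]
LOAD_FAST k → push 11. Stack: [11, 11]
BINARY_OP * → 11 * 11 = 121. Stack: [121]
STORE_FAST m → m=121. Stack: []
LOAD_FAST_LOAD_FAST a,m → push -1,121. Stack: [-1, 121]
BINARY_OP + → -1 + 121 = 120. Stack: [120]
STORE_FAST u → u=120. Stack: []
LOAD_FAST k → push 11. Stack: [11]
LOAD_CONST → push 1. Stack: [11, 1]
BINARY_OP + → 11 + 1 = 12. Stack: [12]
LOAD_FAST_LOAD_FAST k,m → push 11,121. Stack: [12, 11, 121]
BINARY_OP - → 11 - 121 = -110. Stack: [12, -110]
BINARY_OP % → 12 % -110 = -98. Stack: [-98]
STORE_FAST n → n=-98. Stack: []
LOAD_CONST → push 10. Stack: [10]
LOAD_FAST a → push -1. Stack: [10, -1]
BINARY_OP + → 10 + -1 = 9. Stack: [9]
LOAD_FAST k → push 11. Stack: [9, 11]
BINARY_OP + → 9 + 11 = 20. Stack: [20]
STORE_FAST m → m=20. Stack: []
LOAD_FAST n → push -98. Stack: [-98]
LOAD_CONST → push 3. Stack: [-98, 3]
BINARY_OP << → -98 << 3 = -784. Stack: [-784]
RETURN_VALUE → return -784.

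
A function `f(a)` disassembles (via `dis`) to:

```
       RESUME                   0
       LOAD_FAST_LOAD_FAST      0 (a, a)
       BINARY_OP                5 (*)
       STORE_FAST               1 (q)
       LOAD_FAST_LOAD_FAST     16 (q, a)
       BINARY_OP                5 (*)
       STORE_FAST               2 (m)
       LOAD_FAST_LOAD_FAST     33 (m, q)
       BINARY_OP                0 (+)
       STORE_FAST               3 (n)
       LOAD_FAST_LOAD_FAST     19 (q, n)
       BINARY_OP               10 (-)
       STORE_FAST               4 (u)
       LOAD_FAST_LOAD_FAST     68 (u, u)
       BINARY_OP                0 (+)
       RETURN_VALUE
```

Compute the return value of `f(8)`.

LOAD_FAST_LOAD_FAST a,a → push 8,8. Stack: [8, 8]
BINARY_OP * → 8 * 8 = 64. Stack: [64]
STORE_FAST q → q=64. Stack: []
LOAD_FAST_LOAD_FAST q,a → push 64,8. Stack: [64, 8]
BINARY_OP * → 64 * 8 = 512. Stack: [512]
STORE_FAST m → m=512. Stack: []
LOAD_FAST_LOAD_FAST m,q → push 512,64. Stack: [512, 64]
BINARY_OP + → 512 + 64 = 576. Stack: [576]
STORE_FAST n → n=576. Stack: []
LOAD_FAST_LOAD_FAST q,n → push 64,576. Stack: [64, 576]
BINARY_OP - → 64 - 576 = -512. Stack: [-512]
STORE_FAST u → u=-512. Stack: []
LOAD_FAST_LOAD_FAST u,u → push -512,-512. Stack: [-512, -512]
BINARY_OP + → -512 + -512 = -1024. Stack: [-1024]
RETURN_VALUE → return -1024.

-1024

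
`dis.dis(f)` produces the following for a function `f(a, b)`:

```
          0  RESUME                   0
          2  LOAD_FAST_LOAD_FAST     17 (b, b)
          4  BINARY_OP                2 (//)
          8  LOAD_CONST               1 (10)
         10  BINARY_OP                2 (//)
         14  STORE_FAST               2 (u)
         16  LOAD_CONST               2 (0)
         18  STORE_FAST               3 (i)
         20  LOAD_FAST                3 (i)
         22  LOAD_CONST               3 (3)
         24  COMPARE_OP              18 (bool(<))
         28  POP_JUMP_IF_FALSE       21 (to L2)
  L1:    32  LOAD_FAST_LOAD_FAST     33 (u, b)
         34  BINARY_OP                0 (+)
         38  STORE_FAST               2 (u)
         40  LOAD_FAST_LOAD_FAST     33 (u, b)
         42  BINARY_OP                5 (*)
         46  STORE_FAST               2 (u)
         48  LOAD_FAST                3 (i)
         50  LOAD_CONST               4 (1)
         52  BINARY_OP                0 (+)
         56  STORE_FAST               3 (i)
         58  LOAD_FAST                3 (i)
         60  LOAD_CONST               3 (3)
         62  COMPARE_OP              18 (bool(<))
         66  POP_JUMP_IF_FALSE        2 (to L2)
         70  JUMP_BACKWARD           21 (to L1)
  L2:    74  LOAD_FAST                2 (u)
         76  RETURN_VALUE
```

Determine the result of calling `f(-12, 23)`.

LOAD_FAST_LOAD_FAST b,b → push 23,23. Stack: [23, 23]
BINARY_OP // → 23 // 23 = 1. Stack: [1]
LOAD_CONST → push 10. Stack: [1, 10]
BINARY_OP // → 1 // 10 = 0. Stack: [0]
STORE_FAST u → u=0. Stack: []
LOAD_CONST → push 0. Stack: [0]
STORE_FAST i → i=0. Stack: []
LOAD_FAST i → push 0. Stack: [0]
LOAD_CONST → push 3. Stack: [0, 3]
COMPARE_OP bool(<) → 0 vs 3 = True. Stack: [True]
POP_JUMP_IF_FALSE → pop True; no jump. Stack: []
LOAD_FAST_LOAD_FAST u,b → push 0,23. Stack: [0, 23]
BINARY_OP + → 0 + 23 = 23. Stack: [23]
STORE_FAST u → u=23. Stack: []
LOAD_FAST_LOAD_FAST u,b → push 23,23. Stack: [23, 23]
BINARY_OP * → 23 * 23 = 529. Stack: [529]
STORE_FAST u → u=529. Stack: []
LOAD_FAST i → push 0. Stack: [0]
LOAD_CONST → push 1. Stack: [0, 1]
BINARY_OP + → 0 + 1 = 1. Stack: [1]
STORE_FAST i → i=1. Stack: []
LOAD_FAST i → push 1. Stack: [1]
LOAD_CONST → push 3. Stack: [1, 3]
COMPARE_OP bool(<) → 1 vs 3 = True. Stack: [True]
POP_JUMP_IF_FALSE → pop True; no jump. Stack: []
LOAD_FAST_LOAD_FAST u,b → push 529,23. Stack: [529, 23]
BINARY_OP + → 529 + 23 = 552. Stack: [552]
STORE_FAST u → u=552. Stack: []
LOAD_FAST_LOAD_FAST u,b → push 552,23. Stack: [552, 23]
BINARY_OP * → 552 * 23 = 12696. Stack: [12696]
STORE_FAST u → u=12696. Stack: []
LOAD_FAST i → push 1. Stack: [1]
LOAD_CONST → push 1. Stack: [1, 1]
BINARY_OP + → 1 + 1 = 2. Stack: [2]
STORE_FAST i → i=2. Stack: []
LOAD_FAST i → push 2. Stack: [2]
LOAD_CONST → push 3. Stack: [2, 3]
COMPARE_OP bool(<) → 2 vs 3 = True. Stack: [True]
POP_JUMP_IF_FALSE → pop True; no jump. Stack: []
LOAD_FAST_LOAD_FAST u,b → push 12696,23. Stack: [12696, 23]
BINARY_OP + → 12696 + 23 = 12719. Stack: [12719]
STORE_FAST u → u=12719. Stack: []
LOAD_FAST_LOAD_FAST u,b → push 12719,23. Stack: [12719, 23]
BINARY_OP * → 12719 * 23 = 292537. Stack: [292537]
STORE_FAST u → u=292537. Stack: []
LOAD_FAST i → push 2. Stack: [2]
LOAD_CONST → push 1. Stack: [2, 1]
BINARY_OP + → 2 + 1 = 3. Stack: [3]
STORE_FAST i → i=3. Stack: []
LOAD_FAST i → push 3. Stack: [3]
LOAD_CONST → push 3. Stack: [3, 3]
COMPARE_OP bool(<) → 3 vs 3 = False. Stack: [False]
POP_JUMP_IF_FALSE → pop False; jump. Stack: []
LOAD_FAST u → push 292537. Stack: [292537]
RETURN_VALUE → return 292537.

292537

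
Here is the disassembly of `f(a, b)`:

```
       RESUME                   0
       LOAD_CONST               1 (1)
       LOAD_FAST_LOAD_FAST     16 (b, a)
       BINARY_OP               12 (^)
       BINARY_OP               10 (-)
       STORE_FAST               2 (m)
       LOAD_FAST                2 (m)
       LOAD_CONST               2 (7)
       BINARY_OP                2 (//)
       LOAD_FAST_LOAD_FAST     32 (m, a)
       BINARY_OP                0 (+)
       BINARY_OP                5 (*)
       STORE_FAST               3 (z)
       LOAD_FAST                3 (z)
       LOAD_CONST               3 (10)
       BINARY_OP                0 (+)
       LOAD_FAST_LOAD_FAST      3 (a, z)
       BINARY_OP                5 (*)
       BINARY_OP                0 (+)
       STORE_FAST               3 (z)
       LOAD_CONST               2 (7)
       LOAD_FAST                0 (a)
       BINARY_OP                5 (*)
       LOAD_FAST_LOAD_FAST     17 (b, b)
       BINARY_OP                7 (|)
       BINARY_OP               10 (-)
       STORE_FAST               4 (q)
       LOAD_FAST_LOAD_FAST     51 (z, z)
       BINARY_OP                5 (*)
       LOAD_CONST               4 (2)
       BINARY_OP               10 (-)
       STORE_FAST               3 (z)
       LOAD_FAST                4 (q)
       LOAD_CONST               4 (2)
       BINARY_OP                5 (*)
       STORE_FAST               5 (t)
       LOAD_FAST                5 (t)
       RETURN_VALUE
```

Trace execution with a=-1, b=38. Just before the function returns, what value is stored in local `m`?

40

LOAD_CONST → push 1. Stack: [1]
LOAD_FAST_LOAD_FAST b,a → push 38,-1. Stack: [1, 38, -1]
BINARY_OP ^ → 38 ^ -1 = -39. Stack: [1, -39]
BINARY_OP - → 1 - -39 = 40. Stack: [40]
STORE_FAST m → m=40. Stack: []
LOAD_FAST m → push 40. Stack: [40]
LOAD_CONST → push 7. Stack: [40, 7]
BINARY_OP // → 40 // 7 = 5. Stack: [5]
LOAD_FAST_LOAD_FAST m,a → push 40,-1. Stack: [5, 40, -1]
BINARY_OP + → 40 + -1 = 39. Stack: [5, 39]
BINARY_OP * → 5 * 39 = 195. Stack: [195]
STORE_FAST z → z=195. Stack: []
LOAD_FAST z → push 195. Stack: [195]
LOAD_CONST → push 10. Stack: [195, 10]
BINARY_OP + → 195 + 10 = 205. Stack: [205]
LOAD_FAST_LOAD_FAST a,z → push -1,195. Stack: [205, -1, 195]
BINARY_OP * → -1 * 195 = -195. Stack: [205, -195]
BINARY_OP + → 205 + -195 = 10. Stack: [10]
STORE_FAST z → z=10. Stack: []
LOAD_CONST → push 7. Stack: [7]
LOAD_FAST a → push -1. Stack: [7, -1]
BINARY_OP * → 7 * -1 = -7. Stack: [-7]
LOAD_FAST_LOAD_FAST b,b → push 38,38. Stack: [-7, 38, 38]
BINARY_OP | → 38 | 38 = 38. Stack: [-7, 38]
BINARY_OP - → -7 - 38 = -45. Stack: [-45]
STORE_FAST q → q=-45. Stack: []
LOAD_FAST_LOAD_FAST z,z → push 10,10. Stack: [10, 10]
BINARY_OP * → 10 * 10 = 100. Stack: [100]
LOAD_CONST → push 2. Stack: [100, 2]
BINARY_OP - → 100 - 2 = 98. Stack: [98]
STORE_FAST z → z=98. Stack: []
LOAD_FAST q → push -45. Stack: [-45]
LOAD_CONST → push 2. Stack: [-45, 2]
BINARY_OP * → -45 * 2 = -90. Stack: [-90]
STORE_FAST t → t=-90. Stack: []
LOAD_FAST t → push -90. Stack: [-90]
RETURN_VALUE → return -90.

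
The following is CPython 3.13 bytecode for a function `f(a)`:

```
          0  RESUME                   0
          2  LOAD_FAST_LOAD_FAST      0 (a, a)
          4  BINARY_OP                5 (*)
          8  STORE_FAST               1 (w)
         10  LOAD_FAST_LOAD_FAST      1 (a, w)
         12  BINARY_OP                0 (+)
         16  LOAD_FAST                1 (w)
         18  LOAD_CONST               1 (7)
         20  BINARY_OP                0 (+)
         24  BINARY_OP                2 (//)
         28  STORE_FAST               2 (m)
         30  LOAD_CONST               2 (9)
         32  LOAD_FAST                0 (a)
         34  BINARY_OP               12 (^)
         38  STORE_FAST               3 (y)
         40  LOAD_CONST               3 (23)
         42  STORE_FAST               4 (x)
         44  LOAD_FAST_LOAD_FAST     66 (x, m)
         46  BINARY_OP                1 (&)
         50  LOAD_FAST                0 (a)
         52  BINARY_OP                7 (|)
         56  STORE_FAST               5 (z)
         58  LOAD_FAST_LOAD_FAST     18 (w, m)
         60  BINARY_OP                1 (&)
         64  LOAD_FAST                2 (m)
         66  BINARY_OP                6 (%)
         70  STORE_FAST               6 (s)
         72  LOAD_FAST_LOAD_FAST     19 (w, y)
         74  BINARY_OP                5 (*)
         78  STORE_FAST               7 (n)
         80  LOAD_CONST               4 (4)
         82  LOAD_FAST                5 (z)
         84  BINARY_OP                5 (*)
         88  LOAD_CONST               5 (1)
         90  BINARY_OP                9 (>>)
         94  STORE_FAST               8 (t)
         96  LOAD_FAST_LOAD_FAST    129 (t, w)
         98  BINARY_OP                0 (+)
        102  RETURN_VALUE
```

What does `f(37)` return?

1443

LOAD_FAST_LOAD_FAST a,a → push 37,37. Stack: [37, 37]
BINARY_OP * → 37 * 37 = 1369. Stack: [1369]
STORE_FAST w → w=1369. Stack: []
LOAD_FAST_LOAD_FAST a,w → push 37,1369. Stack: [37, 1369]
BINARY_OP + → 37 + 1369 = 1406. Stack: [1406]
LOAD_FAST w → push 1369. Stack: [1406, 1369]
LOAD_CONST → push 7. Stack: [1406, 1369, 7]
BINARY_OP + → 1369 + 7 = 1376. Stack: [1406, 1376]
BINARY_OP // → 1406 // 1376 = 1. Stack: [1]
STORE_FAST m → m=1. Stack: []
LOAD_CONST → push 9. Stack: [9]
LOAD_FAST a → push 37. Stack: [9, 37]
BINARY_OP ^ → 9 ^ 37 = 44. Stack: [44]
STORE_FAST y → y=44. Stack: []
LOAD_CONST → push 23. Stack: [23]
STORE_FAST x → x=23. Stack: []
LOAD_FAST_LOAD_FAST x,m → push 23,1. Stack: [23, 1]
BINARY_OP & → 23 & 1 = 1. Stack: [1]
LOAD_FAST a → push 37. Stack: [1, 37]
BINARY_OP | → 1 | 37 = 37. Stack: [37]
STORE_FAST z → z=37. Stack: []
LOAD_FAST_LOAD_FAST w,m → push 1369,1. Stack: [1369, 1]
BINARY_OP & → 1369 & 1 = 1. Stack: [1]
LOAD_FAST m → push 1. Stack: [1, 1]
BINARY_OP % → 1 % 1 = 0. Stack: [0]
STORE_FAST s → s=0. Stack: []
LOAD_FAST_LOAD_FAST w,y → push 1369,44. Stack: [1369, 44]
BINARY_OP * → 1369 * 44 = 60236. Stack: [60236]
STORE_FAST n → n=60236. Stack: []
LOAD_CONST → push 4. Stack: [4]
LOAD_FAST z → push 37. Stack: [4, 37]
BINARY_OP * → 4 * 37 = 148. Stack: [148]
LOAD_CONST → push 1. Stack: [148, 1]
BINARY_OP >> → 148 >> 1 = 74. Stack: [74]
STORE_FAST t → t=74. Stack: []
LOAD_FAST_LOAD_FAST t,w → push 74,1369. Stack: [74, 1369]
BINARY_OP + → 74 + 1369 = 1443. Stack: [1443]
RETURN_VALUE → return 1443.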